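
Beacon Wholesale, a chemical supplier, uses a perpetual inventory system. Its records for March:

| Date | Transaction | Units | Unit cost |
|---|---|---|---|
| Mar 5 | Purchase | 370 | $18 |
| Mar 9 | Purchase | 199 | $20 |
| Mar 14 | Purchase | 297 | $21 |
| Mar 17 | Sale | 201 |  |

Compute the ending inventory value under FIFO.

Ending inventory = $13,259

Mar 17, 201 sold [FIFO — oldest first]: 201 @ $18 = $3,618
Ending inventory: 169 @ $18 + 199 @ $20 + 297 @ $21 = $13,259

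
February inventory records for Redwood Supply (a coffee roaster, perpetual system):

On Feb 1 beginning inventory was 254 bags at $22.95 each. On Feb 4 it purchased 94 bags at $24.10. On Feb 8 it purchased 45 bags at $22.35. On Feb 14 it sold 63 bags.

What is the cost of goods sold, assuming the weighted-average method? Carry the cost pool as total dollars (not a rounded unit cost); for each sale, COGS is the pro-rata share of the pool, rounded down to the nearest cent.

COGS = $1,458.85

After Feb 1: 254 on hand, pool $5,829.30 (≈ $22.9500 each)
After Feb 4: 348 on hand, pool $8,094.70 (≈ $23.2606 each)
After Feb 8: 393 on hand, pool $9,100.45 (≈ $23.1564 each)
Feb 14, sell 63: 63/393 × $9,100.45 → $1,458.85
Ending inventory (cost pool remaining) = $7,641.60
Check: goods available $9,100.45 = COGS $1,458.85 + ending $7,641.60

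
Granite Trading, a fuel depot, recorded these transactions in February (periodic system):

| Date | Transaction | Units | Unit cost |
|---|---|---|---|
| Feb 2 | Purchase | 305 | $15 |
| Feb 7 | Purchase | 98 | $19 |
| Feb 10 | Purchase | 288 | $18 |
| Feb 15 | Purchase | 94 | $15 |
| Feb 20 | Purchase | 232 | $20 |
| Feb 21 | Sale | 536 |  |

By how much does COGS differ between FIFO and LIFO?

$999

FIFO COGS: 305 @ $15 + 98 @ $19 + 133 @ $18 = $8,831
LIFO COGS: 232 @ $20 + 94 @ $15 + 210 @ $18 = $9,830
Difference = |$8,831 − $9,830| = $999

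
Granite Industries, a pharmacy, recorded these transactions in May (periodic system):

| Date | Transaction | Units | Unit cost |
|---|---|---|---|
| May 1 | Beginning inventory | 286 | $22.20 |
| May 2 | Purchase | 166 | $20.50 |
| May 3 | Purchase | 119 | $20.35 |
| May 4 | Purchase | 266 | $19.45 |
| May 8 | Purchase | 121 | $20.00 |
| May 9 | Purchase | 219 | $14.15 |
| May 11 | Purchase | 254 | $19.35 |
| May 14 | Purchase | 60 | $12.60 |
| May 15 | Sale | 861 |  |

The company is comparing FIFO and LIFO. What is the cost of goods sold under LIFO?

FIFO COGS: 286 @ $22.20 + 166 @ $20.50 + 119 @ $20.35 + 266 @ $19.45 + 24 @ $20.00 = $17,827.55
LIFO COGS: 60 @ $12.60 + 254 @ $19.35 + 219 @ $14.15 + 121 @ $20.00 + 207 @ $19.45 = $15,215.90

COGS = $15,215.90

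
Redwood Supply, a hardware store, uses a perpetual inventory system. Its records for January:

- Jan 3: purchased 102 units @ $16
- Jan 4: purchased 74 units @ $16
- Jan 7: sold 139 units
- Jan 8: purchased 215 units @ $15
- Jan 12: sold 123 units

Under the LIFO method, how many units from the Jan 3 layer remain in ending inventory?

Jan 7, 139 sold [LIFO — newest first]: 74 @ $16 + 65 @ $16 = $2,224
Jan 12, 123 sold [LIFO — newest first]: 123 @ $15 = $1,845
Total COGS = $2,224 + $1,845 = $4,069
Ending inventory: 37 @ $16 + 92 @ $15 = $1,972

37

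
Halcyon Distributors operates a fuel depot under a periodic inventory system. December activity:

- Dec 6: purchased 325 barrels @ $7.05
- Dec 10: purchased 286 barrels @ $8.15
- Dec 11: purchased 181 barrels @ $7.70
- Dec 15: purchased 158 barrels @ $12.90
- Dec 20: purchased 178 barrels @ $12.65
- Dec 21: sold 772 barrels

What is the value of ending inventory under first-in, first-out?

Ending inventory = $4,443.90

Dec 21, 772 sold [FIFO — oldest first]: 325 @ $7.05 + 286 @ $8.15 + 161 @ $7.70 = $5,861.85
Ending inventory: 20 @ $7.70 + 158 @ $12.90 + 178 @ $12.65 = $4,443.90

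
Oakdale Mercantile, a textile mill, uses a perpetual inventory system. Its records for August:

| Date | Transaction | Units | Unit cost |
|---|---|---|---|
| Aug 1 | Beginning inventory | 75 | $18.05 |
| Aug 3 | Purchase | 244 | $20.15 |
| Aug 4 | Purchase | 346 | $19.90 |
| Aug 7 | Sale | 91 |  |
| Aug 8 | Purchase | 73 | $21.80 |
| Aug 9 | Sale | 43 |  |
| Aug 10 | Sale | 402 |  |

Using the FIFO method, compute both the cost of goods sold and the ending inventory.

Aug 7, 91 sold [FIFO — oldest first]: 75 @ $18.05 + 16 @ $20.15 = $1,676.15
Aug 9, 43 sold [FIFO — oldest first]: 43 @ $20.15 = $866.45
Aug 10, 402 sold [FIFO — oldest first]: 185 @ $20.15 + 217 @ $19.90 = $8,046.05
Total COGS = $1,676.15 + $866.45 + $8,046.05 = $10,588.65
Ending inventory: 129 @ $19.90 + 73 @ $21.80 = $4,158.50
Check: goods available $14,747.15 = COGS $10,588.65 + ending $4,158.50

COGS = $10,588.65; ending inventory = $4,158.50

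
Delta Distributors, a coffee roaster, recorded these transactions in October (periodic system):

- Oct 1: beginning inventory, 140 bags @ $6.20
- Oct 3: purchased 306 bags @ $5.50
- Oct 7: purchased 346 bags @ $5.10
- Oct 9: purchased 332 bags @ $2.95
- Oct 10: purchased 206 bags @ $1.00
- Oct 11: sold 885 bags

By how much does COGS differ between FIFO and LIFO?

$1,634.45

FIFO COGS: 140 @ $6.20 + 306 @ $5.50 + 346 @ $5.10 + 93 @ $2.95 = $4,589.95
LIFO COGS: 206 @ $1.00 + 332 @ $2.95 + 346 @ $5.10 + 1 @ $5.50 = $2,955.50
Difference = |$4,589.95 − $2,955.50| = $1,634.45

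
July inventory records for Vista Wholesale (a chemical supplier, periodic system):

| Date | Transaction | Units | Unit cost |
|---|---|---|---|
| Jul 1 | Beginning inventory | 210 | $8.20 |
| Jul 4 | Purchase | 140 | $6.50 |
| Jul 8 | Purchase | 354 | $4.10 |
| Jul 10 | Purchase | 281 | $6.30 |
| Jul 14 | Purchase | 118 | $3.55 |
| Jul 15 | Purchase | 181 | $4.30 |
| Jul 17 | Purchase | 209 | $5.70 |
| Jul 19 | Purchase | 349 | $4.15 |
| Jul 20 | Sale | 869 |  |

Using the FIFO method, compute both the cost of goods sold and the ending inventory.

Jul 20, 869 sold [FIFO — oldest first]: 210 @ $8.20 + 140 @ $6.50 + 354 @ $4.10 + 165 @ $6.30 = $5,122.90
Ending inventory: 116 @ $6.30 + 118 @ $3.55 + 181 @ $4.30 + 209 @ $5.70 + 349 @ $4.15 = $4,567.65
Check: goods available $9,690.55 = COGS $5,122.90 + ending $4,567.65

COGS = $5,122.90; ending inventory = $4,567.65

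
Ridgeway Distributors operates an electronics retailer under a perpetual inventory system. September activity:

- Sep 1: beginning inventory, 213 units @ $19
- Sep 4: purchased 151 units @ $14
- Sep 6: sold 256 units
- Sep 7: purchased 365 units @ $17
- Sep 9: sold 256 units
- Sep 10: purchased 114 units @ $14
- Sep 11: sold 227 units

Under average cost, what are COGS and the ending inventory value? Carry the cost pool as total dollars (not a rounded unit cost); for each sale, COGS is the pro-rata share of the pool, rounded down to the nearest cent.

After Sep 1: 213 on hand, pool $4,047.00 (≈ $19.0000 each)
After Sep 4: 364 on hand, pool $6,161.00 (≈ $16.9258 each)
Sep 6, sell 256: 256/364 × $6,161.00 → $4,333.01
After Sep 7: 473 on hand, pool $8,032.99 (≈ $16.9831 each)
Sep 9, sell 256: 256/473 × $8,032.99 → $4,347.66
After Sep 10: 331 on hand, pool $5,281.33 (≈ $15.9557 each)
Sep 11, sell 227: 227/331 × $5,281.33 → $3,621.93
Total COGS = $4,333.01 + $4,347.66 + $3,621.93 = $12,302.60
Ending inventory (cost pool remaining) = $1,659.40

COGS = $12,302.60; ending inventory = $1,659.40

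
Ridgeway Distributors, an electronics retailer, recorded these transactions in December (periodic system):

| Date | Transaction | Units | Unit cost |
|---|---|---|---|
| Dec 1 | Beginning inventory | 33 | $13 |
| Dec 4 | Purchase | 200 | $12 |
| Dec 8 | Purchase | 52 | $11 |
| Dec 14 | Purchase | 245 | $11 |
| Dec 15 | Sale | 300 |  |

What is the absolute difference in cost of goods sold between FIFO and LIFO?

$263

FIFO COGS: 33 @ $13 + 200 @ $12 + 52 @ $11 + 15 @ $11 = $3,566
LIFO COGS: 245 @ $11 + 52 @ $11 + 3 @ $12 = $3,303
Difference = |$3,566 − $3,303| = $263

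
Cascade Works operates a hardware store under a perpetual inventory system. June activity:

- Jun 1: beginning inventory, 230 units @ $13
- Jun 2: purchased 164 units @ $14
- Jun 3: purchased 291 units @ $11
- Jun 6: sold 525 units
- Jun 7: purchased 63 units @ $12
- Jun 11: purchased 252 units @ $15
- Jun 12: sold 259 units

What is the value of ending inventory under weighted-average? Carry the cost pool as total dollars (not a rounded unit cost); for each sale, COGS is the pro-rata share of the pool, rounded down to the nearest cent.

After Jun 1: 230 on hand, pool $2,990.00 (≈ $13.0000 each)
After Jun 2: 394 on hand, pool $5,286.00 (≈ $13.4162 each)
After Jun 3: 685 on hand, pool $8,487.00 (≈ $12.3898 each)
Jun 6, sell 525: 525/685 × $8,487.00 → $6,504.63
After Jun 7: 223 on hand, pool $2,738.37 (≈ $12.2797 each)
After Jun 11: 475 on hand, pool $6,518.37 (≈ $13.7229 each)
Jun 12, sell 259: 259/475 × $6,518.37 → $3,554.22
Total COGS = $6,504.63 + $3,554.22 = $10,058.85
Ending inventory (cost pool remaining) = $2,964.15

Ending inventory = $2,964.15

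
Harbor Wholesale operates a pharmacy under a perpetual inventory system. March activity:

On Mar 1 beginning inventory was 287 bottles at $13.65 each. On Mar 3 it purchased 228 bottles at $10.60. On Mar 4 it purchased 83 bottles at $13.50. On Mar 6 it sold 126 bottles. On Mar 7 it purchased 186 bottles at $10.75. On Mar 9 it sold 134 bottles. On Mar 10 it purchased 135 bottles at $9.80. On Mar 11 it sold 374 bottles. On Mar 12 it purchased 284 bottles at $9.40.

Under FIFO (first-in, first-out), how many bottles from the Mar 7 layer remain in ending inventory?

150

Mar 6, 126 sold [FIFO — oldest first]: 126 @ $13.65 = $1,719.90
Mar 9, 134 sold [FIFO — oldest first]: 134 @ $13.65 = $1,829.10
Mar 11, 374 sold [FIFO — oldest first]: 27 @ $13.65 + 228 @ $10.60 + 83 @ $13.50 + 36 @ $10.75 = $4,292.85
Total COGS = $1,719.90 + $1,829.10 + $4,292.85 = $7,841.85
Ending inventory: 150 @ $10.75 + 135 @ $9.80 + 284 @ $9.40 = $5,605.10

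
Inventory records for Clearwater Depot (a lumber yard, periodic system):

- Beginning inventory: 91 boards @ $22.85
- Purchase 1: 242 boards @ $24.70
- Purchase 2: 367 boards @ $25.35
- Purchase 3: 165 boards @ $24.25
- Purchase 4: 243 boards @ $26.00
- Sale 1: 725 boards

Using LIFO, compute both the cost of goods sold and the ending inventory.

Sale 1 (725) [LIFO — newest first]: 243 @ $26.00 + 165 @ $24.25 + 317 @ $25.35 = $18,355.20
Ending inventory: 91 @ $22.85 + 242 @ $24.70 + 50 @ $25.35 = $9,324.25
Check: goods available $27,679.45 = COGS $18,355.20 + ending $9,324.25

COGS = $18,355.20; ending inventory = $9,324.25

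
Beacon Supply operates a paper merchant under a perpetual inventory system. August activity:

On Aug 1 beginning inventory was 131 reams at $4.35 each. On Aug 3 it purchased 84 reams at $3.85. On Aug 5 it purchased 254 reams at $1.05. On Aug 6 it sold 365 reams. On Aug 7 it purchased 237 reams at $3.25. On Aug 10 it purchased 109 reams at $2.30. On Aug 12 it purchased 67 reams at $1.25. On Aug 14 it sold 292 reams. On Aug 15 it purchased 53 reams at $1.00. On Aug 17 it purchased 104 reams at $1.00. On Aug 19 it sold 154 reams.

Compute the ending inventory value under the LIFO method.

Aug 6, 365 sold [LIFO — newest first]: 254 @ $1.05 + 84 @ $3.85 + 27 @ $4.35 = $707.55
Aug 14, 292 sold [LIFO — newest first]: 67 @ $1.25 + 109 @ $2.30 + 116 @ $3.25 = $711.45
Aug 19, 154 sold [LIFO — newest first]: 104 @ $1.00 + 50 @ $1.00 = $154.00
Total COGS = $707.55 + $711.45 + $154.00 = $1,573.00
Ending inventory: 104 @ $4.35 + 121 @ $3.25 + 3 @ $1.00 = $848.65

Ending inventory = $848.65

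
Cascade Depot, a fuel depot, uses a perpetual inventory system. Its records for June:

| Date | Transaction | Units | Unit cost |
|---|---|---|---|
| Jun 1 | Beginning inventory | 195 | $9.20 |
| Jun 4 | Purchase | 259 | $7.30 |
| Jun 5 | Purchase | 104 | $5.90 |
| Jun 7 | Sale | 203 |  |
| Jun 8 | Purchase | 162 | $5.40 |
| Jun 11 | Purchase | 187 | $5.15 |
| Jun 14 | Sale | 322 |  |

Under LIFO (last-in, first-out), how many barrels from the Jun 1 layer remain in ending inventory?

195

Jun 7, 203 sold [LIFO — newest first]: 104 @ $5.90 + 99 @ $7.30 = $1,336.30
Jun 14, 322 sold [LIFO — newest first]: 187 @ $5.15 + 135 @ $5.40 = $1,692.05
Total COGS = $1,336.30 + $1,692.05 = $3,028.35
Ending inventory: 195 @ $9.20 + 160 @ $7.30 + 27 @ $5.40 = $3,107.80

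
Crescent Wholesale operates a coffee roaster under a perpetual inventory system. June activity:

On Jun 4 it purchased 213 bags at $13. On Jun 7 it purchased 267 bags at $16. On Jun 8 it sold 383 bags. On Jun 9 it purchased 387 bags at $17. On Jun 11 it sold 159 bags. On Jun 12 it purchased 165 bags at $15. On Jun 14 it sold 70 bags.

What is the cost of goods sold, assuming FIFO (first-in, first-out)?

COGS = $9,285

Jun 8, 383 sold [FIFO — oldest first]: 213 @ $13 + 170 @ $16 = $5,489
Jun 11, 159 sold [FIFO — oldest first]: 97 @ $16 + 62 @ $17 = $2,606
Jun 14, 70 sold [FIFO — oldest first]: 70 @ $17 = $1,190
Total COGS = $5,489 + $2,606 + $1,190 = $9,285
Ending inventory: 255 @ $17 + 165 @ $15 = $6,810
Check: goods available $16,095 = COGS $9,285 + ending $6,810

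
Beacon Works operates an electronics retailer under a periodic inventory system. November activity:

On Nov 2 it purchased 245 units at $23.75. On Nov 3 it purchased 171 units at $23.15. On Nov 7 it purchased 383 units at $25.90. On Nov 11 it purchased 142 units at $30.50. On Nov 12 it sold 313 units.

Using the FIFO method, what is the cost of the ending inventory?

Nov 12, 313 sold [FIFO — oldest first]: 245 @ $23.75 + 68 @ $23.15 = $7,392.95
Ending inventory: 103 @ $23.15 + 383 @ $25.90 + 142 @ $30.50 = $16,635.15
Check: goods available $24,028.10 = COGS $7,392.95 + ending $16,635.15

Ending inventory = $16,635.15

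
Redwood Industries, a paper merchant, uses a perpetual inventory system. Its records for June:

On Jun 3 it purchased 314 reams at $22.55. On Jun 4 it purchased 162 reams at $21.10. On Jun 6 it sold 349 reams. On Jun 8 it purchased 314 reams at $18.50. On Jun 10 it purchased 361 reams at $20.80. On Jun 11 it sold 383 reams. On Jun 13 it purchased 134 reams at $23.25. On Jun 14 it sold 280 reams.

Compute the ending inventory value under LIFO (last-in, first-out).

Jun 6, 349 sold [LIFO — newest first]: 162 @ $21.10 + 187 @ $22.55 = $7,635.05
Jun 11, 383 sold [LIFO — newest first]: 361 @ $20.80 + 22 @ $18.50 = $7,915.80
Jun 14, 280 sold [LIFO — newest first]: 134 @ $23.25 + 146 @ $18.50 = $5,816.50
Total COGS = $7,635.05 + $7,915.80 + $5,816.50 = $21,367.35
Ending inventory: 127 @ $22.55 + 146 @ $18.50 = $5,564.85
Check: goods available $26,932.20 = COGS $21,367.35 + ending $5,564.85

Ending inventory = $5,564.85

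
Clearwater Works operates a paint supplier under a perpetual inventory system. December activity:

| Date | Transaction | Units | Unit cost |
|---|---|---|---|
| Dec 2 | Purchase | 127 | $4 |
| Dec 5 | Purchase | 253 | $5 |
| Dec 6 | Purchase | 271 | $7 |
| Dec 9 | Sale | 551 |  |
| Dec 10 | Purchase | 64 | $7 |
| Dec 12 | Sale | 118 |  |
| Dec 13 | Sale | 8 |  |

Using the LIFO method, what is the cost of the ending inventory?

Ending inventory = $152

Dec 9, 551 sold [LIFO — newest first]: 271 @ $7 + 253 @ $5 + 27 @ $4 = $3,270
Dec 12, 118 sold [LIFO — newest first]: 64 @ $7 + 54 @ $4 = $664
Dec 13, 8 sold [LIFO — newest first]: 8 @ $4 = $32
Total COGS = $3,270 + $664 + $32 = $3,966
Ending inventory: 38 @ $4 = $152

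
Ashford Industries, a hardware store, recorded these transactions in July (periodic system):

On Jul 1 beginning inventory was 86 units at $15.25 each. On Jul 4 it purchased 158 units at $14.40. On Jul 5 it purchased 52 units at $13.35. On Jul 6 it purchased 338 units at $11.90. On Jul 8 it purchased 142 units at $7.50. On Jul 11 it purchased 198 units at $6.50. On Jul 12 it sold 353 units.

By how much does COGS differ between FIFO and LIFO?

$2,452.50

FIFO COGS: 86 @ $15.25 + 158 @ $14.40 + 52 @ $13.35 + 57 @ $11.90 = $4,959.20
LIFO COGS: 198 @ $6.50 + 142 @ $7.50 + 13 @ $11.90 = $2,506.70
Difference = |$4,959.20 − $2,506.70| = $2,452.50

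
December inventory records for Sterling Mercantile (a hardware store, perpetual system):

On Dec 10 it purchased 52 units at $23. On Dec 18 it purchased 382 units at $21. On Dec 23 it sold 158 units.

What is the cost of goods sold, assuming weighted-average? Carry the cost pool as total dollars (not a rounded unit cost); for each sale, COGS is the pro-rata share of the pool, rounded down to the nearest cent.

After Dec 10: 52 on hand, pool $1,196.00 (≈ $23.0000 each)
After Dec 18: 434 on hand, pool $9,218.00 (≈ $21.2396 each)
Dec 23, sell 158: 158/434 × $9,218.00 → $3,355.86
Ending inventory (cost pool remaining) = $5,862.14

COGS = $3,355.86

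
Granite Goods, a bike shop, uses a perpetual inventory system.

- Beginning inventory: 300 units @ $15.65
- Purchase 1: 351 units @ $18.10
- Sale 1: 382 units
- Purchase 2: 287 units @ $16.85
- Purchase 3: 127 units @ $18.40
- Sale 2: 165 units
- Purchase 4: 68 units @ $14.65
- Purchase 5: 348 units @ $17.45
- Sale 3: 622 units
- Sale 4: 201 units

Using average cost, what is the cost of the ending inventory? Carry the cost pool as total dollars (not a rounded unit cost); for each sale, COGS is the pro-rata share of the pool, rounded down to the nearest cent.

Ending inventory = $1,898.07

After Beginning: 300 on hand, pool $4,695.00 (≈ $15.6500 each)
After Purchase 1: 651 on hand, pool $11,048.10 (≈ $16.9710 each)
Sale 1, sell 382: 382/651 × $11,048.10 → $6,482.90
After Purchase 2: 556 on hand, pool $9,401.15 (≈ $16.9085 each)
After Purchase 3: 683 on hand, pool $11,737.95 (≈ $17.1859 each)
Sale 2, sell 165: 165/683 × $11,737.95 → $2,835.66
After Purchase 4: 586 on hand, pool $9,898.49 (≈ $16.8916 each)
After Purchase 5: 934 on hand, pool $15,971.09 (≈ $17.0997 each)
Sale 3, sell 622: 622/934 × $15,971.09 → $10,635.99
Sale 4, sell 201: 201/312 × $5,335.10 → $3,437.03
Total COGS = $6,482.90 + $2,835.66 + $10,635.99 + $3,437.03 = $23,391.58
Ending inventory (cost pool remaining) = $1,898.07
Check: goods available $25,289.65 = COGS $23,391.58 + ending $1,898.07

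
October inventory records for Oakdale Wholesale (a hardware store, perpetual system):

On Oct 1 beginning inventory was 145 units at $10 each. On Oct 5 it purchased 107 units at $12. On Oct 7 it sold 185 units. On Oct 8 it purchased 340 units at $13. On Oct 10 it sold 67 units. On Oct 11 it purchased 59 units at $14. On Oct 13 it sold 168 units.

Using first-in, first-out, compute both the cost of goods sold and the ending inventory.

COGS = $4,918; ending inventory = $3,062

Oct 7, 185 sold [FIFO — oldest first]: 145 @ $10 + 40 @ $12 = $1,930
Oct 10, 67 sold [FIFO — oldest first]: 67 @ $12 = $804
Oct 13, 168 sold [FIFO — oldest first]: 168 @ $13 = $2,184
Total COGS = $1,930 + $804 + $2,184 = $4,918
Ending inventory: 172 @ $13 + 59 @ $14 = $3,062
Check: goods available $7,980 = COGS $4,918 + ending $3,062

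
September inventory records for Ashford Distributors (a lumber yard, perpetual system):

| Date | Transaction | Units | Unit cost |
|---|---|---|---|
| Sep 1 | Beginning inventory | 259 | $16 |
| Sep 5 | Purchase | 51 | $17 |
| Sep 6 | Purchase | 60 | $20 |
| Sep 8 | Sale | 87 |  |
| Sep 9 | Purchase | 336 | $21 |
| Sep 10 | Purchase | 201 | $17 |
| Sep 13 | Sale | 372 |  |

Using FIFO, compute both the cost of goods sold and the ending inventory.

COGS = $8,080; ending inventory = $8,604

Sep 8, 87 sold [FIFO — oldest first]: 87 @ $16 = $1,392
Sep 13, 372 sold [FIFO — oldest first]: 172 @ $16 + 51 @ $17 + 60 @ $20 + 89 @ $21 = $6,688
Total COGS = $1,392 + $6,688 = $8,080
Ending inventory: 247 @ $21 + 201 @ $17 = $8,604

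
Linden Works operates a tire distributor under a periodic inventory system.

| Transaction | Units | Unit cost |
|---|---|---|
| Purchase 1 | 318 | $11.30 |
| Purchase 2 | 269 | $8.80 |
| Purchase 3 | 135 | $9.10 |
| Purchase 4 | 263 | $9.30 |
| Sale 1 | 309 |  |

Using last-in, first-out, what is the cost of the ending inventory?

Sale 1 (309) [LIFO — newest first]: 263 @ $9.30 + 46 @ $9.10 = $2,864.50
Ending inventory: 318 @ $11.30 + 269 @ $8.80 + 89 @ $9.10 = $6,770.50
Check: goods available $9,635.00 = COGS $2,864.50 + ending $6,770.50

Ending inventory = $6,770.50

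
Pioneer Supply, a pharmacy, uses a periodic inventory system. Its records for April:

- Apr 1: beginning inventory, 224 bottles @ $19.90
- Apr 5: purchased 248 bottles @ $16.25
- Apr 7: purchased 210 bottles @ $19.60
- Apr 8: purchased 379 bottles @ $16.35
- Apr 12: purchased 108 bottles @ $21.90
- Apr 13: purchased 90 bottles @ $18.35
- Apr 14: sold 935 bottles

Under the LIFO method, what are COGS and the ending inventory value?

COGS = $16,734.35; ending inventory = $6,082.60

Apr 14, 935 sold [LIFO — newest first]: 90 @ $18.35 + 108 @ $21.90 + 379 @ $16.35 + 210 @ $19.60 + 148 @ $16.25 = $16,734.35
Ending inventory: 224 @ $19.90 + 100 @ $16.25 = $6,082.60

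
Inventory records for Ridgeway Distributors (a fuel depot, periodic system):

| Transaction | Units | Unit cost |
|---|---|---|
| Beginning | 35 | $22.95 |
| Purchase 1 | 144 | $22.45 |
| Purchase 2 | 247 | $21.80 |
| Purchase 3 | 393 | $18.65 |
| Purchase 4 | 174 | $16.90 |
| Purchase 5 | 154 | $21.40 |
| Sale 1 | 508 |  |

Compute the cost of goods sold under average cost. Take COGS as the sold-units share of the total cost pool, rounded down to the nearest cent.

COGS = $10,180.50

Sale 1, sell 508: 508/1147 × $22,986.30 → $10,180.50
Ending inventory (cost pool remaining) = $12,805.80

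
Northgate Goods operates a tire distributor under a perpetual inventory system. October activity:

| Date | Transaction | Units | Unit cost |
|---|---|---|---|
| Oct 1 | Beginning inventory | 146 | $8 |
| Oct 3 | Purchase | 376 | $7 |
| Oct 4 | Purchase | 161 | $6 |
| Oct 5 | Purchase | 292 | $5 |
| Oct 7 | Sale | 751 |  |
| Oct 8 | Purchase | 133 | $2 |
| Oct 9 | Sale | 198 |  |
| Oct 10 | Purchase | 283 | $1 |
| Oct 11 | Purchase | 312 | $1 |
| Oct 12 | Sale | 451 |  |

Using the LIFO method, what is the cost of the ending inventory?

Oct 7, 751 sold [LIFO — newest first]: 292 @ $5 + 161 @ $6 + 298 @ $7 = $4,512
Oct 9, 198 sold [LIFO — newest first]: 133 @ $2 + 65 @ $7 = $721
Oct 12, 451 sold [LIFO — newest first]: 312 @ $1 + 139 @ $1 = $451
Total COGS = $4,512 + $721 + $451 = $5,684
Ending inventory: 146 @ $8 + 13 @ $7 + 144 @ $1 = $1,403

Ending inventory = $1,403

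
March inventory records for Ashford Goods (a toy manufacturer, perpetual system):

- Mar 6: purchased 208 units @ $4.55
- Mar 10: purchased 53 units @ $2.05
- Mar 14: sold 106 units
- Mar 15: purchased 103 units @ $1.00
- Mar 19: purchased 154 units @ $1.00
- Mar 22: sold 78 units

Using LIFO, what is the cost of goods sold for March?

Mar 14, 106 sold [LIFO — newest first]: 53 @ $2.05 + 53 @ $4.55 = $349.80
Mar 22, 78 sold [LIFO — newest first]: 78 @ $1.00 = $78.00
Total COGS = $349.80 + $78.00 = $427.80
Ending inventory: 155 @ $4.55 + 103 @ $1.00 + 76 @ $1.00 = $884.25

COGS = $427.80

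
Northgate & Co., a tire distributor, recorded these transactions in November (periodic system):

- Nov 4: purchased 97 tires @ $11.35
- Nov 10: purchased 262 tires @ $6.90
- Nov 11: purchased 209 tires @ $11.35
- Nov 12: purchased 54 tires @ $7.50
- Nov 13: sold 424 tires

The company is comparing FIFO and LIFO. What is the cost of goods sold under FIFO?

FIFO COGS: 97 @ $11.35 + 262 @ $6.90 + 65 @ $11.35 = $3,646.50
LIFO COGS: 54 @ $7.50 + 209 @ $11.35 + 161 @ $6.90 = $3,888.05

COGS = $3,646.50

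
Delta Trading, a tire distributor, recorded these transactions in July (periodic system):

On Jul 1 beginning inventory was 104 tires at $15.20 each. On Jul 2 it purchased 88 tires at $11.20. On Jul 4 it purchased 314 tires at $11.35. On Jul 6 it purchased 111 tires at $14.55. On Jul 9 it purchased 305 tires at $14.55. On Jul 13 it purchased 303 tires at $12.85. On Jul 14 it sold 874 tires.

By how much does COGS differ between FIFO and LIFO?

FIFO COGS: 104 @ $15.20 + 88 @ $11.20 + 314 @ $11.35 + 111 @ $14.55 + 257 @ $14.55 = $11,484.70
LIFO COGS: 303 @ $12.85 + 305 @ $14.55 + 111 @ $14.55 + 155 @ $11.35 = $11,705.60
Difference = |$11,484.70 − $11,705.60| = $220.90

$220.90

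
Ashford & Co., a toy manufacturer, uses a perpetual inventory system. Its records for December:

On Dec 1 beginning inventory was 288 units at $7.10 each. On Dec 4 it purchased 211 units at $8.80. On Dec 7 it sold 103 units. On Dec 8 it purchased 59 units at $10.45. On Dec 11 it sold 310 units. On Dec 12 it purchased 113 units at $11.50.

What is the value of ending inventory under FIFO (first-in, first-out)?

Dec 7, 103 sold [FIFO — oldest first]: 103 @ $7.10 = $731.30
Dec 11, 310 sold [FIFO — oldest first]: 185 @ $7.10 + 125 @ $8.80 = $2,413.50
Total COGS = $731.30 + $2,413.50 = $3,144.80
Ending inventory: 86 @ $8.80 + 59 @ $10.45 + 113 @ $11.50 = $2,672.85

Ending inventory = $2,672.85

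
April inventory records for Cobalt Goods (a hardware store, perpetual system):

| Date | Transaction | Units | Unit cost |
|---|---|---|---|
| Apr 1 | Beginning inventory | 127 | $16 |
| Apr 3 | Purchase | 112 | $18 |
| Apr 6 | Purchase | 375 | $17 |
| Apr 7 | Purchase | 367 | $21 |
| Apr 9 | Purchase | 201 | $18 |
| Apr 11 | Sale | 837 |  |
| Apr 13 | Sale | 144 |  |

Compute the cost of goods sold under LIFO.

COGS = $18,384

Apr 11, 837 sold [LIFO — newest first]: 201 @ $18 + 367 @ $21 + 269 @ $17 = $15,898
Apr 13, 144 sold [LIFO — newest first]: 106 @ $17 + 38 @ $18 = $2,486
Total COGS = $15,898 + $2,486 = $18,384
Ending inventory: 127 @ $16 + 74 @ $18 = $3,364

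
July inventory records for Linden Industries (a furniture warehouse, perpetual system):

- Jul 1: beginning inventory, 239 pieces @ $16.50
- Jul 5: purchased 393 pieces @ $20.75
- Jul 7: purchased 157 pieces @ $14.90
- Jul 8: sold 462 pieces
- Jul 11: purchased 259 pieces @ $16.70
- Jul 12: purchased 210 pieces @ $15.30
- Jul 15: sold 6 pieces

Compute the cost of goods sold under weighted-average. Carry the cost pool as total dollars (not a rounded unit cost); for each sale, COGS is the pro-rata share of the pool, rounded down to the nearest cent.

After Jul 1: 239 on hand, pool $3,943.50 (≈ $16.5000 each)
After Jul 5: 632 on hand, pool $12,098.25 (≈ $19.1428 each)
After Jul 7: 789 on hand, pool $14,437.55 (≈ $18.2985 each)
Jul 8, sell 462: 462/789 × $14,437.55 → $8,453.92
After Jul 11: 586 on hand, pool $10,308.93 (≈ $17.5920 each)
After Jul 12: 796 on hand, pool $13,521.93 (≈ $16.9873 each)
Jul 15, sell 6: 6/796 × $13,521.93 → $101.92
Total COGS = $8,453.92 + $101.92 = $8,555.84
Ending inventory (cost pool remaining) = $13,420.01
Check: goods available $21,975.85 = COGS $8,555.84 + ending $13,420.01

COGS = $8,555.84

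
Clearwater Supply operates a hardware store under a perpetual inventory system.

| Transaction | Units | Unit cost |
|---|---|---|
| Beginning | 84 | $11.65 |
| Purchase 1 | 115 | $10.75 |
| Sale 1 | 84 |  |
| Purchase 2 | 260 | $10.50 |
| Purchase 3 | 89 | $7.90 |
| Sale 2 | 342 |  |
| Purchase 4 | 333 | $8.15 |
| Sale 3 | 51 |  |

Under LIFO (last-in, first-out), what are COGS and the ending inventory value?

COGS = $4,678.25; ending inventory = $3,683.65

Sale 1 (84) [LIFO — newest first]: 84 @ $10.75 = $903.00
Sale 2 (342) [LIFO — newest first]: 89 @ $7.90 + 253 @ $10.50 = $3,359.60
Sale 3 (51) [LIFO — newest first]: 51 @ $8.15 = $415.65
Total COGS = $903.00 + $3,359.60 + $415.65 = $4,678.25
Ending inventory: 84 @ $11.65 + 31 @ $10.75 + 7 @ $10.50 + 282 @ $8.15 = $3,683.65
Check: goods available $8,361.90 = COGS $4,678.25 + ending $3,683.65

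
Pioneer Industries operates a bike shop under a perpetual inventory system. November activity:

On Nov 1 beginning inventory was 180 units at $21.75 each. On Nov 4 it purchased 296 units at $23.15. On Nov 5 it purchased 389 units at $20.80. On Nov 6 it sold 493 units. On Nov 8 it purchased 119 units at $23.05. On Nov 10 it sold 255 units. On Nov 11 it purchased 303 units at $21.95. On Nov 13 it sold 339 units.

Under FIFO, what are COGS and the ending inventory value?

Nov 6, 493 sold [FIFO — oldest first]: 180 @ $21.75 + 296 @ $23.15 + 17 @ $20.80 = $11,121.00
Nov 10, 255 sold [FIFO — oldest first]: 255 @ $20.80 = $5,304.00
Nov 13, 339 sold [FIFO — oldest first]: 117 @ $20.80 + 119 @ $23.05 + 103 @ $21.95 = $7,437.40
Total COGS = $11,121.00 + $5,304.00 + $7,437.40 = $23,862.40
Ending inventory: 200 @ $21.95 = $4,390.00
Check: goods available $28,252.40 = COGS $23,862.40 + ending $4,390.00

COGS = $23,862.40; ending inventory = $4,390.00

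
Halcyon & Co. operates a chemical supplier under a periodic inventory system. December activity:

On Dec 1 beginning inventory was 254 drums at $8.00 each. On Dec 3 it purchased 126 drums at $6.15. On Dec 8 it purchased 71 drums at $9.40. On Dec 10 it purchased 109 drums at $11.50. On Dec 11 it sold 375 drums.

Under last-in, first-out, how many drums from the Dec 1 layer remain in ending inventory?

185

Dec 11, 375 sold [LIFO — newest first]: 109 @ $11.50 + 71 @ $9.40 + 126 @ $6.15 + 69 @ $8.00 = $3,247.80
Ending inventory: 185 @ $8.00 = $1,480.00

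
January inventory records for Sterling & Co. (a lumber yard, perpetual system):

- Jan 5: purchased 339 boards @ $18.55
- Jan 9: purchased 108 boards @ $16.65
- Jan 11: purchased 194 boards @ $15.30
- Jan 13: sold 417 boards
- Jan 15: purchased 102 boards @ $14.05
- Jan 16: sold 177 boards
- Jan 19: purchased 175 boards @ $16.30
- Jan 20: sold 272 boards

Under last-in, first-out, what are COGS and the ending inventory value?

Jan 13, 417 sold [LIFO — newest first]: 194 @ $15.30 + 108 @ $16.65 + 115 @ $18.55 = $6,899.65
Jan 16, 177 sold [LIFO — newest first]: 102 @ $14.05 + 75 @ $18.55 = $2,824.35
Jan 20, 272 sold [LIFO — newest first]: 175 @ $16.30 + 97 @ $18.55 = $4,651.85
Total COGS = $6,899.65 + $2,824.35 + $4,651.85 = $14,375.85
Ending inventory: 52 @ $18.55 = $964.60

COGS = $14,375.85; ending inventory = $964.60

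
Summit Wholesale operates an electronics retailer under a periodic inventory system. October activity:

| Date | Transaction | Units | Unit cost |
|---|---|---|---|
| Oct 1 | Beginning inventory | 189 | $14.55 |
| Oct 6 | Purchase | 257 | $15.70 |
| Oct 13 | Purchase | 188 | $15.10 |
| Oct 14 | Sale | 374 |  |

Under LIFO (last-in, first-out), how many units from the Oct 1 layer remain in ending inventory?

189

Oct 14, 374 sold [LIFO — newest first]: 188 @ $15.10 + 186 @ $15.70 = $5,759.00
Ending inventory: 189 @ $14.55 + 71 @ $15.70 = $3,864.65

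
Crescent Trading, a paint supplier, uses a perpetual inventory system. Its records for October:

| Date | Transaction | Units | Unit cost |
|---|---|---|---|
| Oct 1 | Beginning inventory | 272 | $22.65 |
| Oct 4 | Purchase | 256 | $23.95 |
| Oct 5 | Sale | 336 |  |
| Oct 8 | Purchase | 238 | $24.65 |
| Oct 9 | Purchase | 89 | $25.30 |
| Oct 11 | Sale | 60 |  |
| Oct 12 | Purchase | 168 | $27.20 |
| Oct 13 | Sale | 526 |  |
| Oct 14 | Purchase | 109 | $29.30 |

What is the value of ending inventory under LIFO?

Oct 5, 336 sold [LIFO — newest first]: 256 @ $23.95 + 80 @ $22.65 = $7,943.20
Oct 11, 60 sold [LIFO — newest first]: 60 @ $25.30 = $1,518.00
Oct 13, 526 sold [LIFO — newest first]: 168 @ $27.20 + 29 @ $25.30 + 238 @ $24.65 + 91 @ $22.65 = $13,231.15
Total COGS = $7,943.20 + $1,518.00 + $13,231.15 = $22,692.35
Ending inventory: 101 @ $22.65 + 109 @ $29.30 = $5,481.35
Check: goods available $28,173.70 = COGS $22,692.35 + ending $5,481.35

Ending inventory = $5,481.35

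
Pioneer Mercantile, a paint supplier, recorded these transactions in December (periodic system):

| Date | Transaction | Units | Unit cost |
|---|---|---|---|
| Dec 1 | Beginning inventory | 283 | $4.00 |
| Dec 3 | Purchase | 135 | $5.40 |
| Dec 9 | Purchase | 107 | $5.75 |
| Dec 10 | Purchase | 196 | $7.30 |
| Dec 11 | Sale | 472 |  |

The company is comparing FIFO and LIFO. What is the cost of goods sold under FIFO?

FIFO COGS: 283 @ $4.00 + 135 @ $5.40 + 54 @ $5.75 = $2,171.50
LIFO COGS: 196 @ $7.30 + 107 @ $5.75 + 135 @ $5.40 + 34 @ $4.00 = $2,911.05

COGS = $2,171.50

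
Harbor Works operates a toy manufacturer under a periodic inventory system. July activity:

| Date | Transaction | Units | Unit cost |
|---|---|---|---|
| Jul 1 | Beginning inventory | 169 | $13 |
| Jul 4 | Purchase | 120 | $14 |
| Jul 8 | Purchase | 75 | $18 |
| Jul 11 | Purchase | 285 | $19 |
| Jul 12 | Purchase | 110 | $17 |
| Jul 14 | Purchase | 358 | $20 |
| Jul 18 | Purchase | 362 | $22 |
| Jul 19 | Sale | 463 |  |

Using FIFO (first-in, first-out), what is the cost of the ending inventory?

Ending inventory = $20,528

Jul 19, 463 sold [FIFO — oldest first]: 169 @ $13 + 120 @ $14 + 75 @ $18 + 99 @ $19 = $7,108
Ending inventory: 186 @ $19 + 110 @ $17 + 358 @ $20 + 362 @ $22 = $20,528
Check: goods available $27,636 = COGS $7,108 + ending $20,528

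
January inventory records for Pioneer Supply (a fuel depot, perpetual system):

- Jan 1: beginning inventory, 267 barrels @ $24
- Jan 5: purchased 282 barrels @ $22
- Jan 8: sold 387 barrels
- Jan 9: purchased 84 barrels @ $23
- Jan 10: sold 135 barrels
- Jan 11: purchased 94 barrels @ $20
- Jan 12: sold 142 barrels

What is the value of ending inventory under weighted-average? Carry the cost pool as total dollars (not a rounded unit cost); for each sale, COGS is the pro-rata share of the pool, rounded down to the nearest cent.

Ending inventory = $1,361.73

After Jan 1: 267 on hand, pool $6,408.00 (≈ $24.0000 each)
After Jan 5: 549 on hand, pool $12,612.00 (≈ $22.9727 each)
Jan 8, sell 387: 387/549 × $12,612.00 → $8,890.42
After Jan 9: 246 on hand, pool $5,653.58 (≈ $22.9820 each)
Jan 10, sell 135: 135/246 × $5,653.58 → $3,102.57
After Jan 11: 205 on hand, pool $4,431.01 (≈ $21.6147 each)
Jan 12, sell 142: 142/205 × $4,431.01 → $3,069.28
Total COGS = $8,890.42 + $3,102.57 + $3,069.28 = $15,062.27
Ending inventory (cost pool remaining) = $1,361.73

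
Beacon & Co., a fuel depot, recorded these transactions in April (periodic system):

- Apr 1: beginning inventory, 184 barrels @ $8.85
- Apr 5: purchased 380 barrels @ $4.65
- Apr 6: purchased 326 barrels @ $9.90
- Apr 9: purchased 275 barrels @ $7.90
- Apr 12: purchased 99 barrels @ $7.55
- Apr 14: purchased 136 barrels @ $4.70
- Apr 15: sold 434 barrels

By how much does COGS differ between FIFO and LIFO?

$167.85

FIFO COGS: 184 @ $8.85 + 250 @ $4.65 = $2,790.90
LIFO COGS: 136 @ $4.70 + 99 @ $7.55 + 199 @ $7.90 = $2,958.75
Difference = |$2,790.90 − $2,958.75| = $167.85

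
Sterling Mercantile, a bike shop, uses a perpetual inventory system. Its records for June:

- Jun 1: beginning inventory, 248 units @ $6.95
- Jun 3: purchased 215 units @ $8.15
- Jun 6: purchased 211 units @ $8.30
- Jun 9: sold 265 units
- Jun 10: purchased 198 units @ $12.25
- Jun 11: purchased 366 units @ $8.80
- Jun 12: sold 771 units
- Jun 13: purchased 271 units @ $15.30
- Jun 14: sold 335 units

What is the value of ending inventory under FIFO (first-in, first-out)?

Ending inventory = $2,111.40

Jun 9, 265 sold [FIFO — oldest first]: 248 @ $6.95 + 17 @ $8.15 = $1,862.15
Jun 12, 771 sold [FIFO — oldest first]: 198 @ $8.15 + 211 @ $8.30 + 198 @ $12.25 + 164 @ $8.80 = $7,233.70
Jun 14, 335 sold [FIFO — oldest first]: 202 @ $8.80 + 133 @ $15.30 = $3,812.50
Total COGS = $1,862.15 + $7,233.70 + $3,812.50 = $12,908.35
Ending inventory: 138 @ $15.30 = $2,111.40
Check: goods available $15,019.75 = COGS $12,908.35 + ending $2,111.40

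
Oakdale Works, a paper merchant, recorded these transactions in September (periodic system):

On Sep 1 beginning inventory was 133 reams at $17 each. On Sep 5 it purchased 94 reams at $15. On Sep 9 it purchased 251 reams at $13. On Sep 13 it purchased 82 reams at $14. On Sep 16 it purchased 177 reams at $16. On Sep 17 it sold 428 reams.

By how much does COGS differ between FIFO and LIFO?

FIFO COGS: 133 @ $17 + 94 @ $15 + 201 @ $13 = $6,284
LIFO COGS: 177 @ $16 + 82 @ $14 + 169 @ $13 = $6,177
Difference = |$6,284 − $6,177| = $107

$107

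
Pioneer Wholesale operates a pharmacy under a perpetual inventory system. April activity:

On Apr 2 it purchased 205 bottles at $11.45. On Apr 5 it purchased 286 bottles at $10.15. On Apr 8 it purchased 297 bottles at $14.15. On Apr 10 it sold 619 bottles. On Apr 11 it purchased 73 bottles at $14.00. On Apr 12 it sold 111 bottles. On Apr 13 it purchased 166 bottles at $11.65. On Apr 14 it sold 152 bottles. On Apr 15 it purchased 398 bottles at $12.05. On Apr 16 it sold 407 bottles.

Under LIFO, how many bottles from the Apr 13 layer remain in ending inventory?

5

Apr 10, 619 sold [LIFO — newest first]: 297 @ $14.15 + 286 @ $10.15 + 36 @ $11.45 = $7,517.65
Apr 12, 111 sold [LIFO — newest first]: 73 @ $14.00 + 38 @ $11.45 = $1,457.10
Apr 14, 152 sold [LIFO — newest first]: 152 @ $11.65 = $1,770.80
Apr 16, 407 sold [LIFO — newest first]: 398 @ $12.05 + 9 @ $11.65 = $4,900.75
Total COGS = $7,517.65 + $1,457.10 + $1,770.80 + $4,900.75 = $15,646.30
Ending inventory: 131 @ $11.45 + 5 @ $11.65 = $1,558.20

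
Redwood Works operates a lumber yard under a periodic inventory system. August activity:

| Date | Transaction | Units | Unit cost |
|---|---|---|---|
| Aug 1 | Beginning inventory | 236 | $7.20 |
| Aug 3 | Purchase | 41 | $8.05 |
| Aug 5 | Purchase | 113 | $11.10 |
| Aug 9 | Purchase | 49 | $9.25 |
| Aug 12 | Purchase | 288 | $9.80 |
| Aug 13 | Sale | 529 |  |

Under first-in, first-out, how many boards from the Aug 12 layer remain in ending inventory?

198

Aug 13, 529 sold [FIFO — oldest first]: 236 @ $7.20 + 41 @ $8.05 + 113 @ $11.10 + 49 @ $9.25 + 90 @ $9.80 = $4,618.80
Ending inventory: 198 @ $9.80 = $1,940.40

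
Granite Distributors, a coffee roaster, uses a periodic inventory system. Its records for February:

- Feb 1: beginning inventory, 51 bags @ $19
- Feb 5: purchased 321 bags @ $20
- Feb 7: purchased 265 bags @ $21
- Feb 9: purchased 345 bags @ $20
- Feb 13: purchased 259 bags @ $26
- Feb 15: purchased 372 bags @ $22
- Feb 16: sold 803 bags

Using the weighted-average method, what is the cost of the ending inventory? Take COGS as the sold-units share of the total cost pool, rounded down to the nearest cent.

Feb 16, sell 803: 803/1613 × $34,772.00 → $17,310.54
Ending inventory (cost pool remaining) = $17,461.46
Check: goods available $34,772.00 = COGS $17,310.54 + ending $17,461.46

Ending inventory = $17,461.46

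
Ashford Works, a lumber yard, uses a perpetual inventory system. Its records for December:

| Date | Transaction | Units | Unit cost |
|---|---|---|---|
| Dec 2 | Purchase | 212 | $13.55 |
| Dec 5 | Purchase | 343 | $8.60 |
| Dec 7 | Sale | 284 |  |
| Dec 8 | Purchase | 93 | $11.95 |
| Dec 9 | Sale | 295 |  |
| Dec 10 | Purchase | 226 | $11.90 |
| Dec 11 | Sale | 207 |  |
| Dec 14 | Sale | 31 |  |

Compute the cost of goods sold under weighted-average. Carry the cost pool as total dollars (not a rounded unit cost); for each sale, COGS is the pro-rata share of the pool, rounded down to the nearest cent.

After Dec 2: 212 on hand, pool $2,872.60 (≈ $13.5500 each)
After Dec 5: 555 on hand, pool $5,822.40 (≈ $10.4908 each)
Dec 7, sell 284: 284/555 × $5,822.40 → $2,979.39
After Dec 8: 364 on hand, pool $3,954.36 (≈ $10.8636 each)
Dec 9, sell 295: 295/364 × $3,954.36 → $3,204.76
After Dec 10: 295 on hand, pool $3,439.00 (≈ $11.6576 each)
Dec 11, sell 207: 207/295 × $3,439.00 → $2,413.12
Dec 14, sell 31: 31/88 × $1,025.88 → $361.38
Total COGS = $2,979.39 + $3,204.76 + $2,413.12 + $361.38 = $8,958.65
Ending inventory (cost pool remaining) = $664.50

COGS = $8,958.65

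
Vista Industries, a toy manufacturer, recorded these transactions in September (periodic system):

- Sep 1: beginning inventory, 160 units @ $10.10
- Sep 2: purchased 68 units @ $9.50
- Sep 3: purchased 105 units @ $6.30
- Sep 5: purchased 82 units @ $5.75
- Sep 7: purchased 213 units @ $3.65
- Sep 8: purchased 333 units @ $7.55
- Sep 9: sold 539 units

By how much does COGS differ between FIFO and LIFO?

FIFO COGS: 160 @ $10.10 + 68 @ $9.50 + 105 @ $6.30 + 82 @ $5.75 + 124 @ $3.65 = $3,847.60
LIFO COGS: 333 @ $7.55 + 206 @ $3.65 = $3,266.05
Difference = |$3,847.60 − $3,266.05| = $581.55

$581.55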